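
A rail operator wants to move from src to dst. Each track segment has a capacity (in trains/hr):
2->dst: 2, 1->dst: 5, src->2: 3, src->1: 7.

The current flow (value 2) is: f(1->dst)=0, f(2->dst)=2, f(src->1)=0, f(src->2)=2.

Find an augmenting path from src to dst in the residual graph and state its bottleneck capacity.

Residual along src->1->dst: src->1: 7, 1->dst: 5.
Bottleneck = min = 5.

src->1->dst, bottleneck 5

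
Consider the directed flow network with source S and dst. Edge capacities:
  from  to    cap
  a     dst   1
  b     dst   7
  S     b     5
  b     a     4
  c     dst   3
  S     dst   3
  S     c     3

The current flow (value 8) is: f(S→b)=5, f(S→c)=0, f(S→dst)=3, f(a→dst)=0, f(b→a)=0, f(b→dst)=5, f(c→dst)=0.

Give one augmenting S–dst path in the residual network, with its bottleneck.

Residual along S→c→dst: S→c: 3, c→dst: 3.
Bottleneck = min = 3.

S→c→dst, bottleneck 3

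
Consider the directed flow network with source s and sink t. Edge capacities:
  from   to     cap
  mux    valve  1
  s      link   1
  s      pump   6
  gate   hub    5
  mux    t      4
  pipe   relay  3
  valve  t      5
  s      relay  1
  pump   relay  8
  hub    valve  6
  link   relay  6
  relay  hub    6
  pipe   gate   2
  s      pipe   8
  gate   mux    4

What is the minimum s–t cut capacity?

7

Max flow = 7 (via 3 augmenting paths).
In the residual at optimum, the set reachable from s is {hub, link, pipe, pump, relay, s, valve}.
Cut edges: pipe->gate (cap 2), valve->t (cap 5). Sum = 7.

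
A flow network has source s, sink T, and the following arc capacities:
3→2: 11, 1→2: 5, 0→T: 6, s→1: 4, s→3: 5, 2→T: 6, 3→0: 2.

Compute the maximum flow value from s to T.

8

Augment s→1→2→T: bottleneck 4. Total 4.
Augment s→3→2→T: bottleneck 2. Total 6.
Augment s→3→0→T: bottleneck 2. Total 8.
No augmenting path remains in the residual graph.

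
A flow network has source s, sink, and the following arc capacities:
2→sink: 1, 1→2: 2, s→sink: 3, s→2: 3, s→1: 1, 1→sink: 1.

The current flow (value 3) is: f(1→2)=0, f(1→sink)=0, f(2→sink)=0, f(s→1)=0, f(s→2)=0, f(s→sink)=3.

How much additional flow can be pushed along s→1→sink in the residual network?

1

Residual capacities along the path: s→1: 1, 1→sink: 1.
Minimum is 1.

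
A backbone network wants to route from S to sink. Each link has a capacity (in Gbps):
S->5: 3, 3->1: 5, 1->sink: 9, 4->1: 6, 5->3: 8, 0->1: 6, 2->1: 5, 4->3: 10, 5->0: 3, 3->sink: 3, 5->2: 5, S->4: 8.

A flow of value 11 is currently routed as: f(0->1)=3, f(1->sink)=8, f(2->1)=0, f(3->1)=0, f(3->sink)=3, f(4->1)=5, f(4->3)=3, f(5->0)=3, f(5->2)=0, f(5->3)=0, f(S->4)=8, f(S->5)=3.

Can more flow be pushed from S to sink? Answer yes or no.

Residual reachable from S: {S}; sink is not reachable.
Saturated cut: S->4, S->5 with total capacity 11 = current flow value. Flow is maximum.

No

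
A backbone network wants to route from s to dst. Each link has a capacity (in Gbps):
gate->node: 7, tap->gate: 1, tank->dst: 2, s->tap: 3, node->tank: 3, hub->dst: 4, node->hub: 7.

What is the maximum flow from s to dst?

1

Augment s->tap->gate->node->hub->dst: bottleneck 1. Total 1.
No augmenting path remains in the residual graph.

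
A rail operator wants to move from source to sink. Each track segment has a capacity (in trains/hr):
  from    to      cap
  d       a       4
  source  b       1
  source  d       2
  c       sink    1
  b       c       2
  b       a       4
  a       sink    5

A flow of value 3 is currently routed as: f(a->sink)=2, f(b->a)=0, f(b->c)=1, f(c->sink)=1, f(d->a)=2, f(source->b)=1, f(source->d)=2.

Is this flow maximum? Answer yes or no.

Yes

Residual reachable from source: {source}; sink is not reachable.
Saturated cut: source->b, source->d with total capacity 3 = current flow value. Flow is maximum.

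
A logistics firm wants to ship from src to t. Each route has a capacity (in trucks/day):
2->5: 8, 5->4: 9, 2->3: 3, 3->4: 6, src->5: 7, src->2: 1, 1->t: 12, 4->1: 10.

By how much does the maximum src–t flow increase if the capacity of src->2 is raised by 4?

2

Original max flow = 8.
After raising cap(src->2), augmenting paths through that edge carry 2 more units.
New max flow = 10. Increase = 2.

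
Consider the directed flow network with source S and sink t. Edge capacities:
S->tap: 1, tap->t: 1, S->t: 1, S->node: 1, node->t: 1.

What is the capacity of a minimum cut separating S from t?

3

Max flow = 3 (via 3 augmenting paths).
In the residual at optimum, the set reachable from S is {S}.
Cut edges: S->tap (cap 1), S->node (cap 1), S->t (cap 1). Sum = 3.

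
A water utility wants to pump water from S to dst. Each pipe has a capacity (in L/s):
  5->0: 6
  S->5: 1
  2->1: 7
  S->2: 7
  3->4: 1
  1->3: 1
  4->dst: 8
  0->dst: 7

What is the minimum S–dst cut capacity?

Max flow = 2 (via 2 augmenting paths).
In the residual at optimum, the set reachable from S is {1, 2, S}.
Cut edges: 1->3 (cap 1), S->5 (cap 1). Sum = 2.

2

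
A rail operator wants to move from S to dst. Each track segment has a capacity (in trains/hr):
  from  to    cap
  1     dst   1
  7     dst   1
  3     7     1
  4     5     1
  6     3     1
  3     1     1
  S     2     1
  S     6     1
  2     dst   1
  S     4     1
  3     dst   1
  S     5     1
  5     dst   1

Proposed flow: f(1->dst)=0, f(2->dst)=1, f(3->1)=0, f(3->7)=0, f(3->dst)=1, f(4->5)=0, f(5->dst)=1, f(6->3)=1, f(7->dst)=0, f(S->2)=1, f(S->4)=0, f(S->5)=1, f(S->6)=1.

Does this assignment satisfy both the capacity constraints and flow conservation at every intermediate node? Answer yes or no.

Every edge has 0 ≤ f(e) ≤ cap(e).
At each intermediate node, inflow equals outflow.

Yes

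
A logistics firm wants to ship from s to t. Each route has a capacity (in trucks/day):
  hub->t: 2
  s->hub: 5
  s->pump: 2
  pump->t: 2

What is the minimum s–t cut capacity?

4

Max flow = 4 (via 2 augmenting paths).
In the residual at optimum, the set reachable from s is {hub, s}.
Cut edges: s->pump (cap 2), hub->t (cap 2). Sum = 4.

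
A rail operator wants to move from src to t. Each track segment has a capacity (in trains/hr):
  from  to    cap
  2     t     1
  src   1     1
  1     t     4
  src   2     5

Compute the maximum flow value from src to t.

2

Augment src→2→t: bottleneck 1. Total 1.
Augment src→1→t: bottleneck 1. Total 2.
No augmenting path remains in the residual graph.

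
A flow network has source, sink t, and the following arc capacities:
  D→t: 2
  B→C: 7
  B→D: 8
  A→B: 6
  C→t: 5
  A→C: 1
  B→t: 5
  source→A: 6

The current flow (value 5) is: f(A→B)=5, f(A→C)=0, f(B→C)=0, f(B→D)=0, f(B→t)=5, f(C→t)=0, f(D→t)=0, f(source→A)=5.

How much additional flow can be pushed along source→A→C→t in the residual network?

Residual capacities along the path: source→A: 1, A→C: 1, C→t: 5.
Minimum is 1.

1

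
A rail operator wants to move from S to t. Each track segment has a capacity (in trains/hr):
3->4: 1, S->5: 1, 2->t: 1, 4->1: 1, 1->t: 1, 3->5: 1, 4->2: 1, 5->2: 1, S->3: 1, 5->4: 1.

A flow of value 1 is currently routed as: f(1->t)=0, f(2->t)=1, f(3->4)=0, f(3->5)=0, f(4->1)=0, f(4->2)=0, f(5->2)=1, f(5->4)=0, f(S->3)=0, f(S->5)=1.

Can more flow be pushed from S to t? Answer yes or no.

Yes

Residual path S->3->4->1->t has bottleneck 1 > 0.
Pushing 1 along it raises the flow to 2, so the given flow is not maximum.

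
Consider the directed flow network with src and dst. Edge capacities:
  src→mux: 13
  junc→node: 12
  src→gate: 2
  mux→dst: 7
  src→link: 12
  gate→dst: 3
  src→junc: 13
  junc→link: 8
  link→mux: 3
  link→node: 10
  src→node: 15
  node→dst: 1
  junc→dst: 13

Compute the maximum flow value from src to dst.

23

Augment src→junc→dst: bottleneck 13. Total 13.
Augment src→node→dst: bottleneck 1. Total 14.
Augment src→mux→dst: bottleneck 7. Total 21.
Augment src→gate→dst: bottleneck 2. Total 23.
No augmenting path remains in the residual graph.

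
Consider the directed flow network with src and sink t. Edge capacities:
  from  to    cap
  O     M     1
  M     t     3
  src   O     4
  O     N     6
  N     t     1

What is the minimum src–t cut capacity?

Max flow = 2 (via 2 augmenting paths).
In the residual at optimum, the set reachable from src is {N, O, src}.
Cut edges: O->M (cap 1), N->t (cap 1). Sum = 2.

2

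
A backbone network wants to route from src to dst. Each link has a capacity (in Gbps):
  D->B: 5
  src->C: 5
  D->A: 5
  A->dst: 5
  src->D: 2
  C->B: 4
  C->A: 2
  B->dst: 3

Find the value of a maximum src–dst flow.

7

Augment src->D->A->dst: bottleneck 2. Total 2.
Augment src->C->B->dst: bottleneck 3. Total 5.
Augment src->C->A->dst: bottleneck 2. Total 7.
No augmenting path remains in the residual graph.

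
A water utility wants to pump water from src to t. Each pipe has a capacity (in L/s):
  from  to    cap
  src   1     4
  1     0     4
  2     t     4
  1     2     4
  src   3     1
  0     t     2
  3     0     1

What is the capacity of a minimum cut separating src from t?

Max flow = 5 (via 2 augmenting paths).
In the residual at optimum, the set reachable from src is {src}.
Cut edges: src→1 (cap 4), src→3 (cap 1). Sum = 5.

5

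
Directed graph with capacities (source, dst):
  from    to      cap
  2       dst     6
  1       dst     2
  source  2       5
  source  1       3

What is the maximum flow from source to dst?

7

Augment source→2→dst: bottleneck 5. Total 5.
Augment source→1→dst: bottleneck 2. Total 7.
No augmenting path remains in the residual graph.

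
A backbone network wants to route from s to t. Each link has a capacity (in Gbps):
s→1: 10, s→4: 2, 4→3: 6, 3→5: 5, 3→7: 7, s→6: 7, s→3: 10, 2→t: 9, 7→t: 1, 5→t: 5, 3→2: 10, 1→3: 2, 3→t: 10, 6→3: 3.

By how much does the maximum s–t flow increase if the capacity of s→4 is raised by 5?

4

Original max flow = 17.
After raising cap(s→4), augmenting paths through that edge carry 4 more units.
New max flow = 21. Increase = 4.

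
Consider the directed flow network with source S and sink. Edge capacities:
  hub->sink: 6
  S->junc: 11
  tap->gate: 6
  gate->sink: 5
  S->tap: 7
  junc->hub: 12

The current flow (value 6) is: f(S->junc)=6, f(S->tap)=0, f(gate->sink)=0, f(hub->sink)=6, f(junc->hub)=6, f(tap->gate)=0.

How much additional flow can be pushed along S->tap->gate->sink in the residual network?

Residual capacities along the path: S->tap: 7, tap->gate: 6, gate->sink: 5.
Minimum is 5.

5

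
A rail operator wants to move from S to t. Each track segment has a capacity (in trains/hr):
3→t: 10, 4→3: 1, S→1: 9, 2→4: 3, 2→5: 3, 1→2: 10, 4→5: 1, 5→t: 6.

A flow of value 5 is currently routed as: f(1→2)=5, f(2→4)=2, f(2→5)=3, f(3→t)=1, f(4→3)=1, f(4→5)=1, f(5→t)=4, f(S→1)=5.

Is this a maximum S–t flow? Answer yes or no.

Yes

Residual reachable from S: {1, 2, 4, S}; t is not reachable.
Saturated cut: 2→5, 4→5, 4→3 with total capacity 5 = current flow value. Flow is maximum.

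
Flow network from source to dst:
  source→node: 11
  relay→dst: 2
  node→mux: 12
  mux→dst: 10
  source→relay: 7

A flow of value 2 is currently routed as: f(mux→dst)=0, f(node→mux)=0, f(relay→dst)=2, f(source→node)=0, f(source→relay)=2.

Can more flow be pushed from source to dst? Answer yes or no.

Yes

Residual path source→node→mux→dst has bottleneck 10 > 0.
Pushing 10 along it raises the flow to 12, so the given flow is not maximum.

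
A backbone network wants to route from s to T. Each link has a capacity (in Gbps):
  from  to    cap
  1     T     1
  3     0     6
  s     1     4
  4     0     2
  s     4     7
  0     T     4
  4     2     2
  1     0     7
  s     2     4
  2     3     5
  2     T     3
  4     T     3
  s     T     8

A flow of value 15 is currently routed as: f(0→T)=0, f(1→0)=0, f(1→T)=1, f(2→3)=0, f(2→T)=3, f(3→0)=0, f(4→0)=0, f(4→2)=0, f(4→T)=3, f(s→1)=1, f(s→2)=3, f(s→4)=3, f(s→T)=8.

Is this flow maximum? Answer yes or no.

Residual path s→4→0→T has bottleneck 2 > 0.
Pushing 2 along it raises the flow to 17, so the given flow is not maximum.

No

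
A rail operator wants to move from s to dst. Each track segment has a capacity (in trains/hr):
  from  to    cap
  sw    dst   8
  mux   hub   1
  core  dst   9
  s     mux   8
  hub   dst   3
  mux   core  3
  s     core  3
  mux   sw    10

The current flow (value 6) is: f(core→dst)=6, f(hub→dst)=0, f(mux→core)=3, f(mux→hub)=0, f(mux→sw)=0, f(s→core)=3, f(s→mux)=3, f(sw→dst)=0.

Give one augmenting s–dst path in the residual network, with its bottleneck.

s→mux→hub→dst, bottleneck 1

Residual along s→mux→hub→dst: s→mux: 5, mux→hub: 1, hub→dst: 3.
Bottleneck = min = 1.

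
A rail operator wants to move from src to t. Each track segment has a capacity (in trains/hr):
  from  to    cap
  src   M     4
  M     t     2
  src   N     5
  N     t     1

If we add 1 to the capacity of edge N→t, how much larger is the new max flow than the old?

1

Original max flow = 3.
After raising cap(N→t), augmenting paths through that edge carry 1 more unit.
New max flow = 4. Increase = 1.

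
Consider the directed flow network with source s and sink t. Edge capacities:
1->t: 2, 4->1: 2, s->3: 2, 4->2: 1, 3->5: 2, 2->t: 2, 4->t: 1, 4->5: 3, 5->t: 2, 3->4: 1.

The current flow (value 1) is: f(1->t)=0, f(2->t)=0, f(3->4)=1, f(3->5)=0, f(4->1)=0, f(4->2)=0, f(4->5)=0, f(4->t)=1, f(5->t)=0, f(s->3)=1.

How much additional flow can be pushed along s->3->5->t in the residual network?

Residual capacities along the path: s->3: 1, 3->5: 2, 5->t: 2.
Minimum is 1.

1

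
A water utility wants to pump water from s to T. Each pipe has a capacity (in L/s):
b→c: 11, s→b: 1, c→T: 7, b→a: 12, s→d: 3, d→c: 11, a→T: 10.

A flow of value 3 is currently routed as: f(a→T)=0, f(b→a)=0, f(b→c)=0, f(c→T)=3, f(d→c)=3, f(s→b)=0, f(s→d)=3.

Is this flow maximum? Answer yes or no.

Residual path s→b→c→T has bottleneck 1 > 0.
Pushing 1 along it raises the flow to 4, so the given flow is not maximum.

No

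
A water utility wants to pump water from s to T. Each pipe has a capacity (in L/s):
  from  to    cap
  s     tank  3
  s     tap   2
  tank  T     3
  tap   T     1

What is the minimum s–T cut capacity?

4

Max flow = 4 (via 2 augmenting paths).
In the residual at optimum, the set reachable from s is {s, tap}.
Cut edges: s->tank (cap 3), tap->T (cap 1). Sum = 4.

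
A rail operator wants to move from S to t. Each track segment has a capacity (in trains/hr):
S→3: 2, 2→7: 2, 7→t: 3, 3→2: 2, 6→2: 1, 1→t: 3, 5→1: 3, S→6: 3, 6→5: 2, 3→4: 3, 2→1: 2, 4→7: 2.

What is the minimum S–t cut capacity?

5

Max flow = 5 (via 3 augmenting paths).
In the residual at optimum, the set reachable from S is {S}.
Cut edges: S→3 (cap 2), S→6 (cap 3). Sum = 5.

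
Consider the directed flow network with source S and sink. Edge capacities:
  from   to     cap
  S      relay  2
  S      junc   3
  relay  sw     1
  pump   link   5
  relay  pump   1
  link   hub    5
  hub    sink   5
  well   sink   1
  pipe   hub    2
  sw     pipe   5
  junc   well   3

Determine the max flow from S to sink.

Augment S→junc→well→sink: bottleneck 1. Total 1.
Augment S→relay→sw→pipe→hub→sink: bottleneck 1. Total 2.
Augment S→relay→pump→link→hub→sink: bottleneck 1. Total 3.
No augmenting path remains in the residual graph.

3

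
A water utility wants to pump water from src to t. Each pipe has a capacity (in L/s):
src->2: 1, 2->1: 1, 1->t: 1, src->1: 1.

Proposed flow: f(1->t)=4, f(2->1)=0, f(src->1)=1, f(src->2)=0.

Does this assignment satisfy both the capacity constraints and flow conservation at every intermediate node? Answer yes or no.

No

Capacity violated on 1->t: flow 4 > capacity 1.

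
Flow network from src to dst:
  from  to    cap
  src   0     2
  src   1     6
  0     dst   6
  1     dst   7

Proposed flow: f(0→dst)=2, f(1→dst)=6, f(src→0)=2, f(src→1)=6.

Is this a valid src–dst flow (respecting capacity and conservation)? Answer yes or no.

Yes

Every edge has 0 ≤ f(e) ≤ cap(e).
At each intermediate node, inflow equals outflow.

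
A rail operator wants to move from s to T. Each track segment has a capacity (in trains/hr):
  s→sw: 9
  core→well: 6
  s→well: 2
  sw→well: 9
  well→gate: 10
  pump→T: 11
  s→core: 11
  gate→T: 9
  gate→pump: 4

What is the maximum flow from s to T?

10

Augment s→well→gate→T: bottleneck 2. Total 2.
Augment s→core→well→gate→T: bottleneck 6. Total 8.
Augment s→sw→well→gate→T: bottleneck 1. Total 9.
Augment s→sw→well→gate→pump→T: bottleneck 1. Total 10.
No augmenting path remains in the residual graph.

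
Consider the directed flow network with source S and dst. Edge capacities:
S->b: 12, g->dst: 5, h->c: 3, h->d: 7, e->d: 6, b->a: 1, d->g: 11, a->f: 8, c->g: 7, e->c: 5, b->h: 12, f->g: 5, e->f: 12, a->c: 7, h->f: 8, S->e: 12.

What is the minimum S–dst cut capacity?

Max flow = 5 (via 1 augmenting path).
In the residual at optimum, the set reachable from S is {S, a, b, c, d, e, f, g, h}.
Cut edges: g->dst (cap 5). Sum = 5.

5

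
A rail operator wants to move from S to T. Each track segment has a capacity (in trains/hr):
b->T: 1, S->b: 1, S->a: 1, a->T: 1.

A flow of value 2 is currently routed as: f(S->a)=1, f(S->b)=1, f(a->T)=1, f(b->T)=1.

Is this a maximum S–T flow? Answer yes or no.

Residual reachable from S: {S}; T is not reachable.
Saturated cut: S->a, S->b with total capacity 2 = current flow value. Flow is maximum.

Yes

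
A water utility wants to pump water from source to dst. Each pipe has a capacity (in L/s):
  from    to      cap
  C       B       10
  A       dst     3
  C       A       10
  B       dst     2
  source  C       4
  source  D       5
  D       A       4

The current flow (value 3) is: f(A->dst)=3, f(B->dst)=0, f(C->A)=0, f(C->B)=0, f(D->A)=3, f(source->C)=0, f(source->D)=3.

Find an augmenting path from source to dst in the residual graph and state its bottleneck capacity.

source->C->B->dst, bottleneck 2

Residual along source->C->B->dst: source->C: 4, C->B: 10, B->dst: 2.
Bottleneck = min = 2.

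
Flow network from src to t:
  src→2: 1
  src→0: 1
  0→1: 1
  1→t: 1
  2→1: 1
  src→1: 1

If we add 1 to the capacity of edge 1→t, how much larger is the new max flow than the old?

Original max flow = 1.
After raising cap(1→t), augmenting paths through that edge carry 1 more unit.
New max flow = 2. Increase = 1.

1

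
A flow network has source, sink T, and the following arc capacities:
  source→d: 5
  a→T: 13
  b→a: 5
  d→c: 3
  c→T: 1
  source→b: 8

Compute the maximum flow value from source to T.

6

Augment source→b→a→T: bottleneck 5. Total 5.
Augment source→d→c→T: bottleneck 1. Total 6.
No augmenting path remains in the residual graph.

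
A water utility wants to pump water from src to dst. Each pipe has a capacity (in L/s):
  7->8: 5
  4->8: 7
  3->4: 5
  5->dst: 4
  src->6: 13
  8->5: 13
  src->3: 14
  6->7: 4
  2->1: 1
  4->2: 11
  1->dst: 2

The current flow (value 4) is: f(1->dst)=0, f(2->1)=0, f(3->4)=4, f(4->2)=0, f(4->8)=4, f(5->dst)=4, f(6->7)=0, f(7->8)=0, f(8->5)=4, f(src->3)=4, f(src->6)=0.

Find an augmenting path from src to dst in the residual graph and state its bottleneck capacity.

src->3->4->2->1->dst, bottleneck 1

Residual along src->3->4->2->1->dst: src->3: 10, 3->4: 1, 4->2: 11, 2->1: 1, 1->dst: 2.
Bottleneck = min = 1.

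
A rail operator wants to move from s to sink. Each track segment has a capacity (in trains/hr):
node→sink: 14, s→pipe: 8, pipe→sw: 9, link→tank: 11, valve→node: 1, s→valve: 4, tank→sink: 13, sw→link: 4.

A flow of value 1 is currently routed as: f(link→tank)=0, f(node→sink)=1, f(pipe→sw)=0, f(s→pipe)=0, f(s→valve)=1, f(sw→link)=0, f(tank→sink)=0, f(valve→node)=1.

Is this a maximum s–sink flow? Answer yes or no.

No

Residual path s→pipe→sw→link→tank→sink has bottleneck 4 > 0.
Pushing 4 along it raises the flow to 5, so the given flow is not maximum.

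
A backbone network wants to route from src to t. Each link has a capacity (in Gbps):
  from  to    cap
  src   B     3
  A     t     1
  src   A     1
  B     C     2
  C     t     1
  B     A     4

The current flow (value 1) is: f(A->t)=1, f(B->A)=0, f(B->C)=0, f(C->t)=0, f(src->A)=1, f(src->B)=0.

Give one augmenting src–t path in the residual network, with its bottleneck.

src->B->C->t, bottleneck 1

Residual along src->B->C->t: src->B: 3, B->C: 2, C->t: 1.
Bottleneck = min = 1.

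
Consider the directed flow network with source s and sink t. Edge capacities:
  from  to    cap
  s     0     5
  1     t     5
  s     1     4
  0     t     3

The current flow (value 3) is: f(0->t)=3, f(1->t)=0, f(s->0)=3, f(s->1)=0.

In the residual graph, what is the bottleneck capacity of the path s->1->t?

Residual capacities along the path: s->1: 4, 1->t: 5.
Minimum is 4.

4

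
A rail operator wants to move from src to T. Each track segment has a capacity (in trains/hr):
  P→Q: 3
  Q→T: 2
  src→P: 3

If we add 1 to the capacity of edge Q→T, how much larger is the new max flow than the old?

Original max flow = 2.
After raising cap(Q→T), augmenting paths through that edge carry 1 more unit.
New max flow = 3. Increase = 1.

1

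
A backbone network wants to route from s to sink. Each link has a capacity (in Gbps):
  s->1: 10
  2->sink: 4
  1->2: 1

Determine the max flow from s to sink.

1

Augment s->1->2->sink: bottleneck 1. Total 1.
No augmenting path remains in the residual graph.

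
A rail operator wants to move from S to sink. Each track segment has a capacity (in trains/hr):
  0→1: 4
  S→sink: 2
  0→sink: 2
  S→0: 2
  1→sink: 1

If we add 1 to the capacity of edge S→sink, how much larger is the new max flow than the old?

1

Original max flow = 4.
After raising cap(S→sink), augmenting paths through that edge carry 1 more unit.
New max flow = 5. Increase = 1.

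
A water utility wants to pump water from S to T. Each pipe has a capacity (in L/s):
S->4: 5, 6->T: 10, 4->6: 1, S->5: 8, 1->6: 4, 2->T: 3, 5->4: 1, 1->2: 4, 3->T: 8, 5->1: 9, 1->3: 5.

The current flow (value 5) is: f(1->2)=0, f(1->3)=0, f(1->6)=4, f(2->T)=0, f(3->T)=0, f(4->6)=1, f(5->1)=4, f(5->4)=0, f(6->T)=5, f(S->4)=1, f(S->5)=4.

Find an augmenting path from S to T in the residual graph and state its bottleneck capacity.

S->5->1->3->T, bottleneck 4

Residual along S->5->1->3->T: S->5: 4, 5->1: 5, 1->3: 5, 3->T: 8.
Bottleneck = min = 4.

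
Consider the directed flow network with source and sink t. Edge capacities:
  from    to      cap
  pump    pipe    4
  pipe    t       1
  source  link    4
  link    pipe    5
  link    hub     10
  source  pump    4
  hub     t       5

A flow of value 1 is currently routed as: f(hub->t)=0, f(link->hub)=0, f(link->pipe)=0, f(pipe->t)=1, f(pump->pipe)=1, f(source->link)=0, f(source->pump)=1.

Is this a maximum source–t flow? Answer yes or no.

Residual path source->link->hub->t has bottleneck 4 > 0.
Pushing 4 along it raises the flow to 5, so the given flow is not maximum.

No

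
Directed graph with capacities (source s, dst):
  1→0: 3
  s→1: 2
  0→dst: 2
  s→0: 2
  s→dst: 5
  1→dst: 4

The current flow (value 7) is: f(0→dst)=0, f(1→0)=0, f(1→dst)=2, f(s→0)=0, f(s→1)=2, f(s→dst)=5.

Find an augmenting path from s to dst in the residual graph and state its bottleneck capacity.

s→0→dst, bottleneck 2

Residual along s→0→dst: s→0: 2, 0→dst: 2.
Bottleneck = min = 2.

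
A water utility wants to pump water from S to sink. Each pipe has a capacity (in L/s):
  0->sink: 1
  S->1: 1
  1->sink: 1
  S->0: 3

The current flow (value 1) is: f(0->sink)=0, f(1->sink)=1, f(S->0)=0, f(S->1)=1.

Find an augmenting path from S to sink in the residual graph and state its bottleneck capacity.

Residual along S->0->sink: S->0: 3, 0->sink: 1.
Bottleneck = min = 1.

S->0->sink, bottleneck 1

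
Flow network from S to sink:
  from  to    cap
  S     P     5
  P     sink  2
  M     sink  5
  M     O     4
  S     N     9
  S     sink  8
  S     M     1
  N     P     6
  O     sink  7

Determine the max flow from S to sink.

Augment S→sink: bottleneck 8. Total 8.
Augment S→M→sink: bottleneck 1. Total 9.
Augment S→P→sink: bottleneck 2. Total 11.
No augmenting path remains in the residual graph.

11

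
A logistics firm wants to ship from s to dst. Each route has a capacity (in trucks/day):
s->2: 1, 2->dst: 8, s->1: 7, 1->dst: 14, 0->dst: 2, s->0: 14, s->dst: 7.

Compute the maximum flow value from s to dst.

17

Augment s->dst: bottleneck 7. Total 7.
Augment s->2->dst: bottleneck 1. Total 8.
Augment s->0->dst: bottleneck 2. Total 10.
Augment s->1->dst: bottleneck 7. Total 17.
No augmenting path remains in the residual graph.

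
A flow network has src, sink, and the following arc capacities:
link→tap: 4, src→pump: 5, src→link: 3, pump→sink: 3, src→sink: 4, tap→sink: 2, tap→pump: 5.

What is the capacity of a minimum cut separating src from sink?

Max flow = 9 (via 3 augmenting paths).
In the residual at optimum, the set reachable from src is {link, pump, src, tap}.
Cut edges: src→sink (cap 4), tap→sink (cap 2), pump→sink (cap 3). Sum = 9.

9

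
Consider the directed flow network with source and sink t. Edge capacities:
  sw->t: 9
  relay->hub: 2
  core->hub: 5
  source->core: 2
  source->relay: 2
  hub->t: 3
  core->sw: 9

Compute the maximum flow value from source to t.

4

Augment source->relay->hub->t: bottleneck 2. Total 2.
Augment source->core->hub->t: bottleneck 1. Total 3.
Augment source->core->sw->t: bottleneck 1. Total 4.
No augmenting path remains in the residual graph.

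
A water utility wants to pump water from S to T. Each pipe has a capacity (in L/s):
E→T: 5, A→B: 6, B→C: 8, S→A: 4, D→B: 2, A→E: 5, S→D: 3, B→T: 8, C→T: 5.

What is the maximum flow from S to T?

Augment S→D→B→T: bottleneck 2. Total 2.
Augment S→A→B→T: bottleneck 4. Total 6.
No augmenting path remains in the residual graph.

6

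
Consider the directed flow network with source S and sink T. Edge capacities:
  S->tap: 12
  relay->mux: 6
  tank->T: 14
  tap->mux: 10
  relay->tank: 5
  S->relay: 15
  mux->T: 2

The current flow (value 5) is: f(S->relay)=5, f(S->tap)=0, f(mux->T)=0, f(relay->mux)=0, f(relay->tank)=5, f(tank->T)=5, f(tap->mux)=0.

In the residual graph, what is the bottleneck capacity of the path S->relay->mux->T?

2

Residual capacities along the path: S->relay: 10, relay->mux: 6, mux->T: 2.
Minimum is 2.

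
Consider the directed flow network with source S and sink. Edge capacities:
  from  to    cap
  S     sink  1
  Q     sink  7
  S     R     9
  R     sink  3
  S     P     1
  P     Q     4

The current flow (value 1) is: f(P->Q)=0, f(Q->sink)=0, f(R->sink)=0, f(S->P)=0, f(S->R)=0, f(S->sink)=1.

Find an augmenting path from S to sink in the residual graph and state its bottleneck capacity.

S->R->sink, bottleneck 3

Residual along S->R->sink: S->R: 9, R->sink: 3.
Bottleneck = min = 3.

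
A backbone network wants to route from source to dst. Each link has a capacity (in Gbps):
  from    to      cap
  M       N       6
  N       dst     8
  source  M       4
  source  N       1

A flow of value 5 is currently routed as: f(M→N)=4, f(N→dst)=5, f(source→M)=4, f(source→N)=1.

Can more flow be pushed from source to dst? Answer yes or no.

Residual reachable from source: {source}; dst is not reachable.
Saturated cut: source→M, source→N with total capacity 5 = current flow value. Flow is maximum.

No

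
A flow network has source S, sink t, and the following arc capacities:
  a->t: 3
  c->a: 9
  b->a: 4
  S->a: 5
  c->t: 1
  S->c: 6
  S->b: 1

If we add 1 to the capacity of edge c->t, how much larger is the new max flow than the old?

1

Original max flow = 4.
After raising cap(c->t), augmenting paths through that edge carry 1 more unit.
New max flow = 5. Increase = 1.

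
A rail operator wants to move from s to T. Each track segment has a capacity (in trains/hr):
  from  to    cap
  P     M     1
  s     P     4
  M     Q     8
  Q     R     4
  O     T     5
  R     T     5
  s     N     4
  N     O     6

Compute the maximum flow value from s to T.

Augment s→N→O→T: bottleneck 4. Total 4.
Augment s→P→M→Q→R→T: bottleneck 1. Total 5.
No augmenting path remains in the residual graph.

5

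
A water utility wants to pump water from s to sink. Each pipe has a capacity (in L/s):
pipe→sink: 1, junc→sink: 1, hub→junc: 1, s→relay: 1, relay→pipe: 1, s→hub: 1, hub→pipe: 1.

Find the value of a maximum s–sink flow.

Augment s→hub→junc→sink: bottleneck 1. Total 1.
Augment s→relay→pipe→sink: bottleneck 1. Total 2.
No augmenting path remains in the residual graph.

2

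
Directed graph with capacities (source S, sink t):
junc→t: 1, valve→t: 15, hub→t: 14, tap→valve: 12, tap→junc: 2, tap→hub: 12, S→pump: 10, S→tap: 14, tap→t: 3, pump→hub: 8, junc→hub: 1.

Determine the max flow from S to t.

22

Augment S→tap→t: bottleneck 3. Total 3.
Augment S→tap→junc→t: bottleneck 1. Total 4.
Augment S→tap→valve→t: bottleneck 10. Total 14.
Augment S→pump→hub→t: bottleneck 8. Total 22.
No augmenting path remains in the residual graph.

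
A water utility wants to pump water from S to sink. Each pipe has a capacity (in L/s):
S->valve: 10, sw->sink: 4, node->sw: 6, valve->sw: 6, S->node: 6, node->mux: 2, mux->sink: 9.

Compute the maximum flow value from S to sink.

6

Augment S->valve->sw->sink: bottleneck 4. Total 4.
Augment S->node->mux->sink: bottleneck 2. Total 6.
No augmenting path remains in the residual graph.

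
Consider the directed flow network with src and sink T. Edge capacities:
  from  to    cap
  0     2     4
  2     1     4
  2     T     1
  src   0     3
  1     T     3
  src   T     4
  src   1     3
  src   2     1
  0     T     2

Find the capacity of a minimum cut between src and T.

10

Max flow = 10 (via 4 augmenting paths).
In the residual at optimum, the set reachable from src is {0, 1, 2, src}.
Cut edges: src→T (cap 4), 0→T (cap 2), 2→T (cap 1), 1→T (cap 3). Sum = 10.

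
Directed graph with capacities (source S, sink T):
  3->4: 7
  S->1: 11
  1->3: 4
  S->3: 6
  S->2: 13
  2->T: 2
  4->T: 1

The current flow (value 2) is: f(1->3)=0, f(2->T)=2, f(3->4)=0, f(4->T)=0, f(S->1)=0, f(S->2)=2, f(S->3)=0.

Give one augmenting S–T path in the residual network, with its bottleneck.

Residual along S->3->4->T: S->3: 6, 3->4: 7, 4->T: 1.
Bottleneck = min = 1.

S->3->4->T, bottleneck 1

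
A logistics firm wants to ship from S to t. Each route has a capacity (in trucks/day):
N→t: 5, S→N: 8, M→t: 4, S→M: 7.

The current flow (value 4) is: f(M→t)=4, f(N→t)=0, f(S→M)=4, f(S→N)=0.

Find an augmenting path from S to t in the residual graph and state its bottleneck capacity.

S→N→t, bottleneck 5

Residual along S→N→t: S→N: 8, N→t: 5.
Bottleneck = min = 5.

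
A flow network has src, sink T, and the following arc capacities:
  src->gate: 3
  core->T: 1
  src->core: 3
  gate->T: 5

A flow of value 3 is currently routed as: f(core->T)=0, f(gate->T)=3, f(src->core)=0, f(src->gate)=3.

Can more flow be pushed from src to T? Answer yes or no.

Yes

Residual path src->core->T has bottleneck 1 > 0.
Pushing 1 along it raises the flow to 4, so the given flow is not maximum.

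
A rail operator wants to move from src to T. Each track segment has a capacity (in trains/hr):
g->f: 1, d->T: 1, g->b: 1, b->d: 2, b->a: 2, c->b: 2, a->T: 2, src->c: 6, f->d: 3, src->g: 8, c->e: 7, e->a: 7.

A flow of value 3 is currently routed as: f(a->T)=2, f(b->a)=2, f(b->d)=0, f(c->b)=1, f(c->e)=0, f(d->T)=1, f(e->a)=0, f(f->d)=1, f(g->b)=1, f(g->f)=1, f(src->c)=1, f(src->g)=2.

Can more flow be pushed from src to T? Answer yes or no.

No

Residual reachable from src: {a, b, c, d, e, f, g, src}; T is not reachable.
Saturated cut: d->T, a->T with total capacity 3 = current flow value. Flow is maximum.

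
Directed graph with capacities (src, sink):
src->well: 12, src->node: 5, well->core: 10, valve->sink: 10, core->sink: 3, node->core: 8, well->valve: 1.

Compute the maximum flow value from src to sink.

4

Augment src->node->core->sink: bottleneck 3. Total 3.
Augment src->well->valve->sink: bottleneck 1. Total 4.
No augmenting path remains in the residual graph.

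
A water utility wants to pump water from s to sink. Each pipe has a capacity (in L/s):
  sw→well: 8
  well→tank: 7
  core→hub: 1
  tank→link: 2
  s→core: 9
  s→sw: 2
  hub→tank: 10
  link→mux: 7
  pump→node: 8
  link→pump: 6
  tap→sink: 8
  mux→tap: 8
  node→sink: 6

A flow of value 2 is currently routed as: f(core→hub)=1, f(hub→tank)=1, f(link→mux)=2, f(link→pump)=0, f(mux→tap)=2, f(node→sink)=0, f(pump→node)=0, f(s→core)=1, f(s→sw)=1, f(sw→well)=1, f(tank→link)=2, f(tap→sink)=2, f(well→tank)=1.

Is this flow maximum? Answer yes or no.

Residual reachable from s: {core, hub, s, sw, tank, well}; sink is not reachable.
Saturated cut: tank→link with total capacity 2 = current flow value. Flow is maximum.

Yes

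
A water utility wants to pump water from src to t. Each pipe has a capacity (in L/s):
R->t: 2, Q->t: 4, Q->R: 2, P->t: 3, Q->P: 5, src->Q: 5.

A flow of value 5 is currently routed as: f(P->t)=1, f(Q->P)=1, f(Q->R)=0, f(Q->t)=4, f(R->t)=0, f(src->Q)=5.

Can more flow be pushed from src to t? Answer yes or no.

No

Residual reachable from src: {src}; t is not reachable.
Saturated cut: src->Q with total capacity 5 = current flow value. Flow is maximum.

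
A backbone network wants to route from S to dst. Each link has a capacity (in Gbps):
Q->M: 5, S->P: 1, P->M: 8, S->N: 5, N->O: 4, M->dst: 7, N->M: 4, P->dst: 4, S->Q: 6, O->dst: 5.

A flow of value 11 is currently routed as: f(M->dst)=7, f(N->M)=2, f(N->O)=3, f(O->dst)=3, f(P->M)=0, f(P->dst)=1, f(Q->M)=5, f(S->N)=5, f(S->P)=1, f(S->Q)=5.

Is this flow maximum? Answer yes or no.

Residual reachable from S: {Q, S}; dst is not reachable.
Saturated cut: S->P, S->N, Q->M with total capacity 11 = current flow value. Flow is maximum.

Yes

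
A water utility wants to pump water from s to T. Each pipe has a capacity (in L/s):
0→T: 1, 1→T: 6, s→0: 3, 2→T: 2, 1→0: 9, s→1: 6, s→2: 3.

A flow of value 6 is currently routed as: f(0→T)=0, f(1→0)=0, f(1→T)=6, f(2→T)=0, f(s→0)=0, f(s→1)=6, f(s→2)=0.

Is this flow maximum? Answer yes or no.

Residual path s→0→T has bottleneck 1 > 0.
Pushing 1 along it raises the flow to 7, so the given flow is not maximum.

No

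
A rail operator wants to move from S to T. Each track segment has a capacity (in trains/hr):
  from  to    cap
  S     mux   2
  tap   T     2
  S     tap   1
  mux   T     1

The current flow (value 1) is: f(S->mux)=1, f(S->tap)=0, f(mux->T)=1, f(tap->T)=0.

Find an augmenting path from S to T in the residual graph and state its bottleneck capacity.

S->tap->T, bottleneck 1

Residual along S->tap->T: S->tap: 1, tap->T: 2.
Bottleneck = min = 1.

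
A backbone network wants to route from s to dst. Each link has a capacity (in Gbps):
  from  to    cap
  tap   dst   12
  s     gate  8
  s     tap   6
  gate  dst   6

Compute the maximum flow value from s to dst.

12

Augment s->gate->dst: bottleneck 6. Total 6.
Augment s->tap->dst: bottleneck 6. Total 12.
No augmenting path remains in the residual graph.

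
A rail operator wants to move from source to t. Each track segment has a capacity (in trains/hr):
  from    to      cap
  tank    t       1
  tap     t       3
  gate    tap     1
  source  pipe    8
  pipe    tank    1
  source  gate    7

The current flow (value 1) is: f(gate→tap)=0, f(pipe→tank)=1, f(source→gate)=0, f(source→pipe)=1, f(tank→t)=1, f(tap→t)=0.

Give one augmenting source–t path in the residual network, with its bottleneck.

Residual along source→gate→tap→t: source→gate: 7, gate→tap: 1, tap→t: 3.
Bottleneck = min = 1.

source→gate→tap→t, bottleneck 1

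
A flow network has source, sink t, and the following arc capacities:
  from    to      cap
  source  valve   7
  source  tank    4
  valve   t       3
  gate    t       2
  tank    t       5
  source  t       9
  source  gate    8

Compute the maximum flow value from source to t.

Augment source->t: bottleneck 9. Total 9.
Augment source->tank->t: bottleneck 4. Total 13.
Augment source->valve->t: bottleneck 3. Total 16.
Augment source->gate->t: bottleneck 2. Total 18.
No augmenting path remains in the residual graph.

18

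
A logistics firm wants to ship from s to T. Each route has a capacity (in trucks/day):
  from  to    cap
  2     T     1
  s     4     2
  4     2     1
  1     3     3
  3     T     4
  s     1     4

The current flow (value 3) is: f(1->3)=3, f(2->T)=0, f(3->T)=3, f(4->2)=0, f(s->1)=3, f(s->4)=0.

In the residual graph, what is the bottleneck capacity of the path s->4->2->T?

1

Residual capacities along the path: s->4: 2, 4->2: 1, 2->T: 1.
Minimum is 1.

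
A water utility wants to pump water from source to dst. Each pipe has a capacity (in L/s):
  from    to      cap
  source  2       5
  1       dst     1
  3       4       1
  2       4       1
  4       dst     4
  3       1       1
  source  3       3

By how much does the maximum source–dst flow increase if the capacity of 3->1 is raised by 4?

0

Original max flow = 3.
Even with extra capacity on 3->1, another cut of capacity 3 remains binding.
New max flow = 3. Increase = 0.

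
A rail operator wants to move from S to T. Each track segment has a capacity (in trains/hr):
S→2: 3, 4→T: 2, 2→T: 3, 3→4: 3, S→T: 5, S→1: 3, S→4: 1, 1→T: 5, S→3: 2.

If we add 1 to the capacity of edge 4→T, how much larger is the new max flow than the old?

1

Original max flow = 13.
After raising cap(4→T), augmenting paths through that edge carry 1 more unit.
New max flow = 14. Increase = 1.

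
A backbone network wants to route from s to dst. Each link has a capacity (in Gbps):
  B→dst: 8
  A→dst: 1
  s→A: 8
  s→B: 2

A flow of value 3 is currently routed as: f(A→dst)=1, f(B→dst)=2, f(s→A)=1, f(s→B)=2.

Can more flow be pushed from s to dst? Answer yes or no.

No

Residual reachable from s: {A, s}; dst is not reachable.
Saturated cut: s→B, A→dst with total capacity 3 = current flow value. Flow is maximum.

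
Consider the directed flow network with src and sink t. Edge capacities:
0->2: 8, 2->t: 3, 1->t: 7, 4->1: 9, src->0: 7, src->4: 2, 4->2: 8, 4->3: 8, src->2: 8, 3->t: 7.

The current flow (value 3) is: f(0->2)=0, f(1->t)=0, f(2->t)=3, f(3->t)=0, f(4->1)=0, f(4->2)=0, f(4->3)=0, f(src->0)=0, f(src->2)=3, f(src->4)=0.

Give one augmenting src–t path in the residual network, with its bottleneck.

Residual along src->4->3->t: src->4: 2, 4->3: 8, 3->t: 7.
Bottleneck = min = 2.

src->4->3->t, bottleneck 2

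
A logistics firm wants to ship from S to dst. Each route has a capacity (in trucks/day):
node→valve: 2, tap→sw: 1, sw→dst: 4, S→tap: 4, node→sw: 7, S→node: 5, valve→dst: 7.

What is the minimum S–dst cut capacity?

6

Max flow = 6 (via 3 augmenting paths).
In the residual at optimum, the set reachable from S is {S, tap}.
Cut edges: S→node (cap 5), tap→sw (cap 1). Sum = 6.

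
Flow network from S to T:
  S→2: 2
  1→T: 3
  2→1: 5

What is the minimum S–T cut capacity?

Max flow = 2 (via 1 augmenting path).
In the residual at optimum, the set reachable from S is {S}.
Cut edges: S→2 (cap 2). Sum = 2.

2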